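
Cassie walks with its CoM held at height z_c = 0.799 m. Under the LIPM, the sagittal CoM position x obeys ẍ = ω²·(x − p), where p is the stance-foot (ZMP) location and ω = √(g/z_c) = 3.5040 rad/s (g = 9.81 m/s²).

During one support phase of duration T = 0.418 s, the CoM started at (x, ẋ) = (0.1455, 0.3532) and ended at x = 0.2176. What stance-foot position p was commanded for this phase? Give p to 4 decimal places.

ωT = 3.5040·0.418 = 1.464672; cosh(ωT) = 2.278639, sinh(ωT) = 2.047485
x(T) = p + (x₀−p)·cosh(ωT) + (ẋ₀/ω)·sinh(ωT) ⇒ p·(1 − cosh) = x(T) − x₀·cosh − (ẋ₀/ω)·sinh
numerator   = 0.2176 − (0.1455)·2.278639 − (0.3532/3.5040)·2.047485 = -0.320327
denominator = 1 − 2.278639 = -1.278639
p = -0.320327 / -1.278639 = 0.2505

p = 0.2505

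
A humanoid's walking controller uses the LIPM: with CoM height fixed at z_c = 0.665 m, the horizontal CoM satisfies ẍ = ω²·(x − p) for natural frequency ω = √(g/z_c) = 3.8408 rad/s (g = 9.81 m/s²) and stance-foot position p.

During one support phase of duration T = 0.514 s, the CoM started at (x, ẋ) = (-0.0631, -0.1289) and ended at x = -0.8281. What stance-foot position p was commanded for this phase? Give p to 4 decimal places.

p = 0.1791

ωT = 3.8408·0.514 = 1.974171; cosh(ωT) = 3.669763, sinh(ωT) = 3.530886
x(T) = p + (x₀−p)·cosh(ωT) + (ẋ₀/ω)·sinh(ωT) ⇒ p·(1 − cosh) = x(T) − x₀·cosh − (ẋ₀/ω)·sinh
numerator   = -0.8281 − (-0.0631)·3.669763 − (-0.1289/3.8408)·3.530886 = -0.478039
denominator = 1 − 3.669763 = -2.669763
p = -0.478039 / -2.669763 = 0.1791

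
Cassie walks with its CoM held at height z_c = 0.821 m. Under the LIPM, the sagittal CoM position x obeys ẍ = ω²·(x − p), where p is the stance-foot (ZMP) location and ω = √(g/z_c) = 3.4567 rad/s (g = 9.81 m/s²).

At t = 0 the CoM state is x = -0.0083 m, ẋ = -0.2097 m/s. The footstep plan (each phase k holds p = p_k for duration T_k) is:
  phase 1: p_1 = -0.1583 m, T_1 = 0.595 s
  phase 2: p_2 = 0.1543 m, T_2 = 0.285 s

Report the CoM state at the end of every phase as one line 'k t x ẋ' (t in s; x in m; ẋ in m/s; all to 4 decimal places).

1 0.5950 0.2045 1.1609
2 0.8800 0.6179 1.9713

phase 1: p=-0.1583, T=0.595, ωT=2.056736, cosh=3.974138, sinh=3.846268; start (x,ẋ)=(-0.008300, -0.209700) → end (x,ẋ)=(0.204488, 1.160932)
phase 2: p=0.1543, T=0.285, ωT=0.985159, cosh=1.525809, sinh=1.152430; start (x,ẋ)=(0.204488, 1.160932) → end (x,ẋ)=(0.617920, 1.971289)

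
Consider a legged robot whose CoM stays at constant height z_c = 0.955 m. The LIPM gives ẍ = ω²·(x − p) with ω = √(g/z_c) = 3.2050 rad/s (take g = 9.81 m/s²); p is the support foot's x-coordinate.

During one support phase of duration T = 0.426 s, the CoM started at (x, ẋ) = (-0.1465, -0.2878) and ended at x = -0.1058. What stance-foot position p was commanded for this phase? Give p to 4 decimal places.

ωT = 3.2050·0.426 = 1.365330; cosh(ωT) = 2.086156, sinh(ωT) = 1.830860
x(T) = p + (x₀−p)·cosh(ωT) + (ẋ₀/ω)·sinh(ωT) ⇒ p·(1 − cosh) = x(T) − x₀·cosh − (ẋ₀/ω)·sinh
numerator   = -0.1058 − (-0.1465)·2.086156 − (-0.2878/3.2050)·1.830860 = 0.364228
denominator = 1 − 2.086156 = -1.086156
p = 0.364228 / -1.086156 = -0.3353

p = -0.3353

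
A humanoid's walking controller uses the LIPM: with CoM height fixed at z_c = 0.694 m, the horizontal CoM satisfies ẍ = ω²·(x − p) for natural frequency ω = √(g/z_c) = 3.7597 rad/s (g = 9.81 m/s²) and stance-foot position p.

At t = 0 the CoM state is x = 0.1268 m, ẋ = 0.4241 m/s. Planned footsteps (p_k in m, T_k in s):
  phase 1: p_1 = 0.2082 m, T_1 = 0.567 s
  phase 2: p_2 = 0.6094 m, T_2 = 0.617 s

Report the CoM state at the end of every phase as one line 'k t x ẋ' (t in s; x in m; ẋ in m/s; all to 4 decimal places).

phase 1: p=0.2082, T=0.567, ωT=2.131750, cosh=4.274117, sinh=4.155488; start (x,ẋ)=(0.126800, 0.424100) → end (x,ẋ)=(0.329032, 0.540909)
phase 2: p=0.6094, T=0.617, ωT=2.319735, cosh=5.135638, sinh=5.037339; start (x,ẋ)=(0.329032, 0.540909) → end (x,ẋ)=(-0.105743, -2.531935)

1 0.5670 0.3290 0.5409
2 1.1840 -0.1057 -2.5319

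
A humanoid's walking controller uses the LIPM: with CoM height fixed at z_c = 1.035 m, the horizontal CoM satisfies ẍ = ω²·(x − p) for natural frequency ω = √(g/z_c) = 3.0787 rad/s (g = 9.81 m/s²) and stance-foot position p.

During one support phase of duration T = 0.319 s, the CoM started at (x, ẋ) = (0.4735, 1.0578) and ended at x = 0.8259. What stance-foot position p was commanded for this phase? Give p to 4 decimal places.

p = 0.5538

ωT = 3.0787·0.319 = 0.982105; cosh(ωT) = 1.522297, sinh(ωT) = 1.147775
x(T) = p + (x₀−p)·cosh(ωT) + (ẋ₀/ω)·sinh(ωT) ⇒ p·(1 − cosh) = x(T) − x₀·cosh − (ẋ₀/ω)·sinh
numerator   = 0.8259 − (0.4735)·1.522297 − (1.0578/3.0787)·1.147775 = -0.289268
denominator = 1 − 1.522297 = -0.522297
p = -0.289268 / -0.522297 = 0.5538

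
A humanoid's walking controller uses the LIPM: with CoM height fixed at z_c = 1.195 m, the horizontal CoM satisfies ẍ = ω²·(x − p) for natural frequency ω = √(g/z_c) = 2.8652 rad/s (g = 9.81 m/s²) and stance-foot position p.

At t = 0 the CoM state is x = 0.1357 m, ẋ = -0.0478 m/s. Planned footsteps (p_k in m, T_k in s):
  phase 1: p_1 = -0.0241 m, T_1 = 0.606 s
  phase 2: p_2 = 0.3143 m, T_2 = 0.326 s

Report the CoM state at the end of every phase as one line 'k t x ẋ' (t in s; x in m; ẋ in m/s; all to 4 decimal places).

1 0.6060 0.3976 1.1193
2 0.9320 0.8570 1.9010

phase 1: p=-0.0241, T=0.606, ωT=1.736311, cosh=2.926267, sinh=2.750098; start (x,ẋ)=(0.135700, -0.047800) → end (x,ẋ)=(0.397638, 1.119282)
phase 2: p=0.3143, T=0.326, ωT=0.934055, cosh=1.468882, sinh=1.075926; start (x,ẋ)=(0.397638, 1.119282) → end (x,ẋ)=(0.857020, 1.901002)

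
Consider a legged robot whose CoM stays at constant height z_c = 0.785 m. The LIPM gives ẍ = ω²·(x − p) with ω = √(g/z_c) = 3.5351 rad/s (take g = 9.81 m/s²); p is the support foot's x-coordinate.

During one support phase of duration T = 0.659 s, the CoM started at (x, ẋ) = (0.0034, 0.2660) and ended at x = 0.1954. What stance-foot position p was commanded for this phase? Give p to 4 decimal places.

ωT = 3.5351·0.659 = 2.329631; cosh(ωT) = 5.185740, sinh(ωT) = 5.088408
x(T) = p + (x₀−p)·cosh(ωT) + (ẋ₀/ω)·sinh(ωT) ⇒ p·(1 − cosh) = x(T) − x₀·cosh − (ẋ₀/ω)·sinh
numerator   = 0.1954 − (0.0034)·5.185740 − (0.2660/3.5351)·5.088408 = -0.205111
denominator = 1 − 5.185740 = -4.185740
p = -0.205111 / -4.185740 = 0.0490

p = 0.0490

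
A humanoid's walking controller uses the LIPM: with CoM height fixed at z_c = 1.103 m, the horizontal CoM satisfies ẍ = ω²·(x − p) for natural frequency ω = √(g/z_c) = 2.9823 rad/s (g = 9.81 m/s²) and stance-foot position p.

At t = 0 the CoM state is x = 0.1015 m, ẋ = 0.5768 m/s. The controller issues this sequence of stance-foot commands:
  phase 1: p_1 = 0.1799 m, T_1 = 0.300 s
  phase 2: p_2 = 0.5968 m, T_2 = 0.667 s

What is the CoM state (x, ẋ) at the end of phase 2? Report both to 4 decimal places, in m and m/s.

x = 0.0654, ẋ = -1.3695

phase 1: p=0.1799, T=0.300, ωT=0.894690, cosh=1.427656, sinh=1.018921; start (x,ẋ)=(0.101500, 0.576800) → end (x,ẋ)=(0.265039, 0.585235)
phase 2: p=0.5968, T=0.667, ωT=1.989194, cosh=3.723223, sinh=3.586417; start (x,ẋ)=(0.265039, 0.585235) → end (x,ẋ)=(0.065365, -1.369477)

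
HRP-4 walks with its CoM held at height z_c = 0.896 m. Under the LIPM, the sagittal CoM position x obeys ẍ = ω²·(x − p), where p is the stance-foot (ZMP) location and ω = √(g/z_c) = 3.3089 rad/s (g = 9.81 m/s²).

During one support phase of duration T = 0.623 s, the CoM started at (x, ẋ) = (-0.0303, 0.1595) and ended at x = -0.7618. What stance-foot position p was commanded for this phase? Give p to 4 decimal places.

p = 0.2764

ωT = 3.3089·0.623 = 2.061445; cosh(ωT) = 3.992292, sinh(ωT) = 3.865022
x(T) = p + (x₀−p)·cosh(ωT) + (ẋ₀/ω)·sinh(ωT) ⇒ p·(1 − cosh) = x(T) − x₀·cosh − (ẋ₀/ω)·sinh
numerator   = -0.7618 − (-0.0303)·3.992292 − (0.1595/3.3089)·3.865022 = -0.827140
denominator = 1 − 3.992292 = -2.992292
p = -0.827140 / -2.992292 = 0.2764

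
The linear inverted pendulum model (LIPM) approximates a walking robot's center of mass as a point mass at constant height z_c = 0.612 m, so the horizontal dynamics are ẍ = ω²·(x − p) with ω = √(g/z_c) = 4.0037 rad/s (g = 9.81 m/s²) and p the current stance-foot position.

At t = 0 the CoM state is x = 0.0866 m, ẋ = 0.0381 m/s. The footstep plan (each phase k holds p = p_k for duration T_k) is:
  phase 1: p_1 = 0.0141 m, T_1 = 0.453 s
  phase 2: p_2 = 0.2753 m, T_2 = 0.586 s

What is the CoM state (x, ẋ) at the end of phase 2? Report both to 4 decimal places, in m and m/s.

x = 1.5262, ẋ = 5.1042

phase 1: p=0.0141, T=0.453, ωT=1.813676, cosh=3.148003, sinh=2.984949; start (x,ẋ)=(0.086600, 0.038100) → end (x,ẋ)=(0.270736, 0.986375)
phase 2: p=0.2753, T=0.586, ωT=2.346168, cosh=5.270602, sinh=5.174866; start (x,ẋ)=(0.270736, 0.986375) → end (x,ẋ)=(1.526153, 5.104219)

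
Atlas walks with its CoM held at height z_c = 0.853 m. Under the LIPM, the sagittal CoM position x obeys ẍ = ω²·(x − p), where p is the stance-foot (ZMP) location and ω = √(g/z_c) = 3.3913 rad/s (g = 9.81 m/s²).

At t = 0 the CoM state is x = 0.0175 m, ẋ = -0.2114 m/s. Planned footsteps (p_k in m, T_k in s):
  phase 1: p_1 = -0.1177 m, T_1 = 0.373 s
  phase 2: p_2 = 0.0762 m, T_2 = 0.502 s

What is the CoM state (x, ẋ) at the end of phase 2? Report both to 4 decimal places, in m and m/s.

phase 1: p=-0.1177, T=0.373, ωT=1.264955, cosh=1.912592, sinh=1.630340; start (x,ẋ)=(0.017500, -0.211400) → end (x,ẋ)=(0.039254, 0.343195)
phase 2: p=0.0762, T=0.502, ωT=1.702433, cosh=2.834760, sinh=2.652520; start (x,ẋ)=(0.039254, 0.343195) → end (x,ẋ)=(0.239898, 0.640525)

x = 0.2399, ẋ = 0.6405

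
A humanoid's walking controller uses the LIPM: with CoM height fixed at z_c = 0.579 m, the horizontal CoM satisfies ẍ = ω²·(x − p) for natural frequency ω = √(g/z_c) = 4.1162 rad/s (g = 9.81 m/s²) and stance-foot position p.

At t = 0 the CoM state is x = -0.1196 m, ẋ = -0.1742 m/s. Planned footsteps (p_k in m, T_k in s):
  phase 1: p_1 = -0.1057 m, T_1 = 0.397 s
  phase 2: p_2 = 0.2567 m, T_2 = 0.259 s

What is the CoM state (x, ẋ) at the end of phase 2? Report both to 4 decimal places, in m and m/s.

x = -0.7493, ẋ = -3.6352

phase 1: p=-0.1057, T=0.397, ωT=1.634131, cosh=2.660063, sinh=2.464941; start (x,ẋ)=(-0.119600, -0.174200) → end (x,ẋ)=(-0.246993, -0.604415)
phase 2: p=0.2567, T=0.259, ωT=1.066096, cosh=1.624185, sinh=1.279835; start (x,ẋ)=(-0.246993, -0.604415) → end (x,ẋ)=(-0.749318, -3.635162)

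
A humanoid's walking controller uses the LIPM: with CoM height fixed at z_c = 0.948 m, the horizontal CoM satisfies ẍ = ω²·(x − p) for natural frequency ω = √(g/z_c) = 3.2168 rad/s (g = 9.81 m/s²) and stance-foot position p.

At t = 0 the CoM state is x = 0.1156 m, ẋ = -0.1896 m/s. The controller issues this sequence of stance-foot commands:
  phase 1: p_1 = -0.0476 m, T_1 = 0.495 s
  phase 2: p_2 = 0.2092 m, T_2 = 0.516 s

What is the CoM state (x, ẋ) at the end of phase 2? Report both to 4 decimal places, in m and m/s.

x = 0.8613, ẋ = 2.2270

phase 1: p=-0.0476, T=0.495, ωT=1.592316, cosh=2.559287, sinh=2.355833; start (x,ẋ)=(0.115600, -0.189600) → end (x,ẋ)=(0.231221, 0.751528)
phase 2: p=0.2092, T=0.516, ωT=1.659869, cosh=2.724392, sinh=2.534228; start (x,ẋ)=(0.231221, 0.751528) → end (x,ẋ)=(0.861257, 2.226980)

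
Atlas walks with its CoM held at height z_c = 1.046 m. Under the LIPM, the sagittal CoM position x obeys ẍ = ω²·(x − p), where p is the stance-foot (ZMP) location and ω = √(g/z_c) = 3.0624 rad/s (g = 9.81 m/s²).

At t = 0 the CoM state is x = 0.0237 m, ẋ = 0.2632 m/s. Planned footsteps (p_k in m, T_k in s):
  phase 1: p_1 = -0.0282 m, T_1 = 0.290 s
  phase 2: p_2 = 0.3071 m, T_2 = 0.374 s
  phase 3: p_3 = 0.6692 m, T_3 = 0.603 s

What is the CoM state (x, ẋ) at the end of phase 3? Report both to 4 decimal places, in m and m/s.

phase 1: p=-0.0282, T=0.290, ωT=0.888096, cosh=1.420968, sinh=1.009530; start (x,ẋ)=(0.023700, 0.263200) → end (x,ẋ)=(0.132313, 0.534452)
phase 2: p=0.3071, T=0.374, ωT=1.145338, cosh=1.730809, sinh=1.412693; start (x,ẋ)=(0.132313, 0.534452) → end (x,ẋ)=(0.251121, 0.168865)
phase 3: p=0.6692, T=0.603, ωT=1.846627, cosh=3.248087, sinh=3.090318; start (x,ẋ)=(0.251121, 0.168865) → end (x,ẋ)=(-0.518352, -3.408124)

x = -0.5184, ẋ = -3.4081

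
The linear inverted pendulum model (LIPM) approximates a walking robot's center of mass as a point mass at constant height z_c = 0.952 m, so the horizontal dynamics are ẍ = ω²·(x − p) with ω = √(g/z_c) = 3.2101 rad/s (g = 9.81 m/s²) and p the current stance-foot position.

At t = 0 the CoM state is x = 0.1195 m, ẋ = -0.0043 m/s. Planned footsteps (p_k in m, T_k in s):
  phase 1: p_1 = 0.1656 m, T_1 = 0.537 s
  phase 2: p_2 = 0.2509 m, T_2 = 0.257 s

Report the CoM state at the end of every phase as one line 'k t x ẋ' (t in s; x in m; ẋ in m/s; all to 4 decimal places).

phase 1: p=0.1656, T=0.537, ωT=1.723824, cosh=2.892153, sinh=2.713770; start (x,ẋ)=(0.119500, -0.004300) → end (x,ẋ)=(0.028637, -0.414035)
phase 2: p=0.2509, T=0.257, ωT=0.824996, cosh=1.360054, sinh=0.921817; start (x,ẋ)=(0.028637, -0.414035) → end (x,ẋ)=(-0.170285, -1.220815)

1 0.5370 0.0286 -0.4140
2 0.7940 -0.1703 -1.2208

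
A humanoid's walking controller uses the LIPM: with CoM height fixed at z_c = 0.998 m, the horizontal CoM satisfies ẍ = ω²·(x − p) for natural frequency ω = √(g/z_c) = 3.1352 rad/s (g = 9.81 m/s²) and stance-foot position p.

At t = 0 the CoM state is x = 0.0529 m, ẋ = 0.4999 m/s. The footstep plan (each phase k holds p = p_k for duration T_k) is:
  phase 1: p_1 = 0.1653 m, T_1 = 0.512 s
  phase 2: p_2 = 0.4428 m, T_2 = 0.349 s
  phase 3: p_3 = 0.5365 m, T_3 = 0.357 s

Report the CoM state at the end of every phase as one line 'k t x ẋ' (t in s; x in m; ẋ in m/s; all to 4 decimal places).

1 0.5120 0.2551 0.4528
2 0.8610 0.3226 -0.0282
3 1.2180 0.1617 -0.9652

phase 1: p=0.1653, T=0.512, ωT=1.605222, cosh=2.589906, sinh=2.389061; start (x,ẋ)=(0.052900, 0.499900) → end (x,ẋ)=(0.255125, 0.452797)
phase 2: p=0.4428, T=0.349, ωT=1.094185, cosh=1.660780, sinh=1.325967; start (x,ẋ)=(0.255125, 0.452797) → end (x,ẋ)=(0.322614, -0.028203)
phase 3: p=0.5365, T=0.357, ωT=1.119266, cosh=1.694563, sinh=1.368044; start (x,ẋ)=(0.322614, -0.028203) → end (x,ẋ)=(0.161750, -0.965170)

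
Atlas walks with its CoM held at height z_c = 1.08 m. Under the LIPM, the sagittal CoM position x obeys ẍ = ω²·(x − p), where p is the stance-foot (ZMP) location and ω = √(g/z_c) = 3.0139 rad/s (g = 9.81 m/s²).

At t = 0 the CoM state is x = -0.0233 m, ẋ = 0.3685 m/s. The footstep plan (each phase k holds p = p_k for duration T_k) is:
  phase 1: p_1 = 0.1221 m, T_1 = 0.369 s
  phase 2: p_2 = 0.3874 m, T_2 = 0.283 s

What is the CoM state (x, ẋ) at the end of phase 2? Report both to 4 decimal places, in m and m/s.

x = -0.0817, ẋ = -0.9600

phase 1: p=0.1221, T=0.369, ωT=1.112129, cosh=1.684842, sinh=1.355984; start (x,ẋ)=(-0.023300, 0.368500) → end (x,ẋ)=(0.042916, 0.026644)
phase 2: p=0.3874, T=0.283, ωT=0.852934, cosh=1.386342, sinh=0.960179; start (x,ẋ)=(0.042916, 0.026644) → end (x,ẋ)=(-0.081685, -0.959960)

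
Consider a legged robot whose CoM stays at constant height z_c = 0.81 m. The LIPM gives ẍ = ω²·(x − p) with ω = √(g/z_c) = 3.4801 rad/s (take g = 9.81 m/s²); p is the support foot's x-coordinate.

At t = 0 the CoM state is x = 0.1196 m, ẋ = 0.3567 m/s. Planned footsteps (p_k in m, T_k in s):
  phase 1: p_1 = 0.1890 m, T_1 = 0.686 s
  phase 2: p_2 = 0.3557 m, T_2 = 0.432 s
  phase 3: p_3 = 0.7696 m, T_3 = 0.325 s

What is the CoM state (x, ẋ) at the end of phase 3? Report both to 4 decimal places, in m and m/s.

phase 1: p=0.1890, T=0.686, ωT=2.387349, cosh=5.488235, sinh=5.396362; start (x,ẋ)=(0.119600, 0.356700) → end (x,ẋ)=(0.361228, 0.654330)
phase 2: p=0.3557, T=0.432, ωT=1.503403, cosh=2.359670, sinh=2.137298; start (x,ẋ)=(0.361228, 0.654330) → end (x,ẋ)=(0.770599, 1.585117)
phase 3: p=0.7696, T=0.325, ωT=1.131033, cosh=1.710777, sinh=1.388077; start (x,ẋ)=(0.770599, 1.585117) → end (x,ẋ)=(1.403551, 2.716608)

x = 1.4036, ẋ = 2.7166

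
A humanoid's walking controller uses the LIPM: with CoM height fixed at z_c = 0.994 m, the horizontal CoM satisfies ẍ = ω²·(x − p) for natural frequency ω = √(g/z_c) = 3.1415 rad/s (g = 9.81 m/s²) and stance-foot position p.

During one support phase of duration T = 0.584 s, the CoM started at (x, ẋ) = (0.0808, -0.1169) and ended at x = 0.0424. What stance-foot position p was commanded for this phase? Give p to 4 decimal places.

ωT = 3.1415·0.584 = 1.834636; cosh(ωT) = 3.211263, sinh(ωT) = 3.051591
x(T) = p + (x₀−p)·cosh(ωT) + (ẋ₀/ω)·sinh(ωT) ⇒ p·(1 − cosh) = x(T) − x₀·cosh − (ẋ₀/ω)·sinh
numerator   = 0.0424 − (0.0808)·3.211263 − (-0.1169/3.1415)·3.051591 = -0.103516
denominator = 1 − 3.211263 = -2.211263
p = -0.103516 / -2.211263 = 0.0468

p = 0.0468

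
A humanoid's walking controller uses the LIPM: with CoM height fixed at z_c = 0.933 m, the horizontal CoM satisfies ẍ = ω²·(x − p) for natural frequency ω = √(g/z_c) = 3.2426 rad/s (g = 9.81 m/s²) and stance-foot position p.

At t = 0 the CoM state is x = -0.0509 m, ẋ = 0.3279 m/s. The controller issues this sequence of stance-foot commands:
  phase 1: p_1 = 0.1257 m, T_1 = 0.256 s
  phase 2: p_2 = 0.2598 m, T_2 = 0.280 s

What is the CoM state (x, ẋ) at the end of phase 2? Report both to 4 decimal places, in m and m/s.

phase 1: p=0.1257, T=0.256, ωT=0.830106, cosh=1.364782, sinh=0.928779; start (x,ẋ)=(-0.050900, 0.327900) → end (x,ẋ)=(-0.021400, -0.084347)
phase 2: p=0.2598, T=0.280, ωT=0.907928, cosh=1.441270, sinh=1.037911; start (x,ẋ)=(-0.021400, -0.084347) → end (x,ẋ)=(-0.172483, -1.067953)

x = -0.1725, ẋ = -1.0680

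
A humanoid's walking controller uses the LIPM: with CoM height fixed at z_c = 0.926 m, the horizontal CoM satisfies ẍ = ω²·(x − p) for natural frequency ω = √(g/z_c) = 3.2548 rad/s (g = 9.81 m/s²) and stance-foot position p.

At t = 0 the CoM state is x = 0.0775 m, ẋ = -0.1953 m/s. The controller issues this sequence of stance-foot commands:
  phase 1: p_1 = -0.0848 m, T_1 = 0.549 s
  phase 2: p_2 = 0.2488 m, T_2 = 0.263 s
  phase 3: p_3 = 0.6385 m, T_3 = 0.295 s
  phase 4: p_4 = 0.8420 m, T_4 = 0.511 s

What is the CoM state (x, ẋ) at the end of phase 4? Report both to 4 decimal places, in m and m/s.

x = 2.0777, ẋ = 4.2694

phase 1: p=-0.0848, T=0.549, ωT=1.786885, cosh=3.069153, sinh=2.901672; start (x,ẋ)=(0.077500, -0.195300) → end (x,ẋ)=(0.239213, 0.933414)
phase 2: p=0.2488, T=0.263, ωT=0.856012, cosh=1.389304, sinh=0.964452; start (x,ẋ)=(0.239213, 0.933414) → end (x,ẋ)=(0.512066, 1.266701)
phase 3: p=0.6385, T=0.295, ωT=0.960166, cosh=1.497480, sinh=1.114650; start (x,ẋ)=(0.512066, 1.266701) → end (x,ẋ)=(0.882967, 1.438162)
phase 4: p=0.8420, T=0.511, ωT=1.663203, cosh=2.732857, sinh=2.543326; start (x,ẋ)=(0.882967, 1.438162) → end (x,ẋ)=(2.077749, 4.269419)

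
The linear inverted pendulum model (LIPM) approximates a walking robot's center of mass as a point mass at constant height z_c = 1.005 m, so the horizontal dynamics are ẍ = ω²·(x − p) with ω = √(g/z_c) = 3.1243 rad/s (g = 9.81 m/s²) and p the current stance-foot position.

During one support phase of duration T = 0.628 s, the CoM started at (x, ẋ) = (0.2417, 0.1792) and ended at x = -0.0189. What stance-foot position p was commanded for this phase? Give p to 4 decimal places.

p = 0.4170

ωT = 3.1243·0.628 = 1.962060; cosh(ωT) = 3.627269, sinh(ωT) = 3.486701
x(T) = p + (x₀−p)·cosh(ωT) + (ẋ₀/ω)·sinh(ωT) ⇒ p·(1 − cosh) = x(T) − x₀·cosh − (ẋ₀/ω)·sinh
numerator   = -0.0189 − (0.2417)·3.627269 − (0.1792/3.1243)·3.486701 = -1.095597
denominator = 1 − 3.627269 = -2.627269
p = -1.095597 / -2.627269 = 0.4170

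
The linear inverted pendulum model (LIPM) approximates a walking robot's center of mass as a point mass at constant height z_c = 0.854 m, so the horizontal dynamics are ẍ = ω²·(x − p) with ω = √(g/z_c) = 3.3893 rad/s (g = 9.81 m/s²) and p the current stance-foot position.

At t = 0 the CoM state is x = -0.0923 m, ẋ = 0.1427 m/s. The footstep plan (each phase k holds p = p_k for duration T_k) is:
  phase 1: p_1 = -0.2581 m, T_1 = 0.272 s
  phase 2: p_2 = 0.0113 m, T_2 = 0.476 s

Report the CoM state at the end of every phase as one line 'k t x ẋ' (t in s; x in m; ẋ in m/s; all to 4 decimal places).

phase 1: p=-0.2581, T=0.272, ωT=0.921890, cosh=1.455902, sinh=1.058135; start (x,ẋ)=(-0.092300, 0.142700) → end (x,ẋ)=(0.027839, 0.802372)
phase 2: p=0.0113, T=0.476, ωT=1.613307, cosh=2.609305, sinh=2.410077; start (x,ẋ)=(0.027839, 0.802372) → end (x,ẋ)=(0.625010, 2.228733)

1 0.2720 0.0278 0.8024
2 0.7480 0.6250 2.2287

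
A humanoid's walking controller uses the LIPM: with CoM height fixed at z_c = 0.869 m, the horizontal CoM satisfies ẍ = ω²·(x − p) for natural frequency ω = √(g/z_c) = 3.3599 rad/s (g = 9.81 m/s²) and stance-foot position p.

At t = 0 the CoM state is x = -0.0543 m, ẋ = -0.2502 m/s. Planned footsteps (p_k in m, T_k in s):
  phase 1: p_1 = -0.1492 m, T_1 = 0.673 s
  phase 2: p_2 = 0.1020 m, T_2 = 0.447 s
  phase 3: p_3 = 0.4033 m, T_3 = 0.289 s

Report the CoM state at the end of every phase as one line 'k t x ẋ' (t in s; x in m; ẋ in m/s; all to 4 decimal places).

phase 1: p=-0.1492, T=0.673, ωT=2.261213, cosh=4.849471, sinh=4.745247; start (x,ẋ)=(-0.054300, -0.250200) → end (x,ẋ)=(-0.042347, 0.299706)
phase 2: p=0.1020, T=0.447, ωT=1.501875, cosh=2.356407, sinh=2.133695; start (x,ẋ)=(-0.042347, 0.299706) → end (x,ẋ)=(-0.047813, -0.328596)
phase 3: p=0.4033, T=0.289, ωT=0.971011, cosh=1.509656, sinh=1.130957; start (x,ẋ)=(-0.047813, -0.328596) → end (x,ẋ)=(-0.388333, -2.210253)

1 0.6730 -0.0423 0.2997
2 1.1200 -0.0478 -0.3286
3 1.4090 -0.3883 -2.2103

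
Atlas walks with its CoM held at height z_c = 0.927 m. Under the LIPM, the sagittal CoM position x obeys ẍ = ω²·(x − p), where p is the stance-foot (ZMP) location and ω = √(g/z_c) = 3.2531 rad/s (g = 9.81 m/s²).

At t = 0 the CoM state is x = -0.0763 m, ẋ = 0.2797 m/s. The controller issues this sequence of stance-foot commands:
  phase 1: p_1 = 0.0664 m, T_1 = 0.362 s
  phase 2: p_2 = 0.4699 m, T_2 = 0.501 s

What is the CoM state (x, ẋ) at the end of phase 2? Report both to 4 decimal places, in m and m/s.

phase 1: p=0.0664, T=0.362, ωT=1.177622, cosh=1.777328, sinh=1.469317; start (x,ẋ)=(-0.076300, 0.279700) → end (x,ẋ)=(-0.060893, -0.184964)
phase 2: p=0.4699, T=0.501, ωT=1.629803, cosh=2.649419, sinh=2.453451; start (x,ẋ)=(-0.060893, -0.184964) → end (x,ẋ)=(-1.075892, -4.726480)

x = -1.0759, ẋ = -4.7265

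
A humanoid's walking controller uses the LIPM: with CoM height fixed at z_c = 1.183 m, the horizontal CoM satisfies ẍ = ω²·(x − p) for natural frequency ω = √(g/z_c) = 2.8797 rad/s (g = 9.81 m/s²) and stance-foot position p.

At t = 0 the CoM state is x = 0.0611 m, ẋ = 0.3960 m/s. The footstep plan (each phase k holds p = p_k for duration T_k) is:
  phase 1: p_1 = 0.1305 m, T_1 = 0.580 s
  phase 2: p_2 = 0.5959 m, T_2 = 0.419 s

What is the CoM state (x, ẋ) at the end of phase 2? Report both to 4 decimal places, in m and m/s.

phase 1: p=0.1305, T=0.580, ωT=1.670226, cosh=2.750787, sinh=2.562582; start (x,ẋ)=(0.061100, 0.396000) → end (x,ẋ)=(0.291987, 0.577176)
phase 2: p=0.5959, T=0.419, ωT=1.206594, cosh=1.820649, sinh=1.521434; start (x,ẋ)=(0.291987, 0.577176) → end (x,ẋ)=(0.347522, -0.280690)

x = 0.3475, ẋ = -0.2807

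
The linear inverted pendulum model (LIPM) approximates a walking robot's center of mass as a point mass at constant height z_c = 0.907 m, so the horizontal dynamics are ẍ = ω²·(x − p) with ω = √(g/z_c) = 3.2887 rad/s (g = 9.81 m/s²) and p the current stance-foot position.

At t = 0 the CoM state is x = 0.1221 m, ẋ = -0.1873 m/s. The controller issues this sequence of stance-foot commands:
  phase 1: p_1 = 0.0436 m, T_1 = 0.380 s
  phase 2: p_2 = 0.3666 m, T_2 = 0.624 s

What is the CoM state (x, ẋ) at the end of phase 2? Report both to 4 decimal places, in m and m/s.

x = -0.6162, ẋ = -3.1121

phase 1: p=0.0436, T=0.380, ωT=1.249706, cosh=1.887953, sinh=1.601364; start (x,ẋ)=(0.122100, -0.187300) → end (x,ẋ)=(0.100602, 0.059799)
phase 2: p=0.3666, T=0.624, ωT=2.052149, cosh=3.956535, sinh=3.828076; start (x,ẋ)=(0.100602, 0.059799) → end (x,ẋ)=(-0.616222, -3.112150)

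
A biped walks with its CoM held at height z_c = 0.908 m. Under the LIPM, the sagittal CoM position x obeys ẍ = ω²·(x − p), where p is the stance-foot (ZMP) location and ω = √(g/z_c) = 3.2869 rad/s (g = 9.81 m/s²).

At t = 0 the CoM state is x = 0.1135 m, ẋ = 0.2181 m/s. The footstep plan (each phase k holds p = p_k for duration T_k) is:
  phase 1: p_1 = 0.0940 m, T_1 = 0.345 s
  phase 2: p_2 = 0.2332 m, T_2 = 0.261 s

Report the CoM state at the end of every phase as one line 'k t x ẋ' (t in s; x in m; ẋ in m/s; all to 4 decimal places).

1 0.3450 0.2199 0.4633
2 0.6060 0.3510 0.6022

phase 1: p=0.0940, T=0.345, ωT=1.133981, cosh=1.714877, sinh=1.393127; start (x,ẋ)=(0.113500, 0.218100) → end (x,ẋ)=(0.219880, 0.463306)
phase 2: p=0.2332, T=0.261, ωT=0.857881, cosh=1.391109, sinh=0.967049; start (x,ẋ)=(0.219880, 0.463306) → end (x,ẋ)=(0.350981, 0.602171)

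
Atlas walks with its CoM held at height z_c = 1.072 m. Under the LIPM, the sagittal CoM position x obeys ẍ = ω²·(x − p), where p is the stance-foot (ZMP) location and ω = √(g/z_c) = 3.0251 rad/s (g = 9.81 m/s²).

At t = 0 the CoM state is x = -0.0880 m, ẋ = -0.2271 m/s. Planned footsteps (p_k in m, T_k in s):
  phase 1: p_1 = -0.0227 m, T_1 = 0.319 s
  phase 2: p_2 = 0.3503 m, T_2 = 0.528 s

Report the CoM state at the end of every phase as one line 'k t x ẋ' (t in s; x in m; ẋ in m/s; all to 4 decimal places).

1 0.3190 -0.2051 -0.5629
2 0.8470 -1.5183 -5.4264

phase 1: p=-0.0227, T=0.319, ωT=0.965007, cosh=1.502893, sinh=1.121913; start (x,ẋ)=(-0.088000, -0.227100) → end (x,ẋ)=(-0.205063, -0.562929)
phase 2: p=0.3503, T=0.528, ωT=1.597253, cosh=2.570948, sinh=2.368496; start (x,ẋ)=(-0.205063, -0.562929) → end (x,ẋ)=(-1.518253, -5.426402)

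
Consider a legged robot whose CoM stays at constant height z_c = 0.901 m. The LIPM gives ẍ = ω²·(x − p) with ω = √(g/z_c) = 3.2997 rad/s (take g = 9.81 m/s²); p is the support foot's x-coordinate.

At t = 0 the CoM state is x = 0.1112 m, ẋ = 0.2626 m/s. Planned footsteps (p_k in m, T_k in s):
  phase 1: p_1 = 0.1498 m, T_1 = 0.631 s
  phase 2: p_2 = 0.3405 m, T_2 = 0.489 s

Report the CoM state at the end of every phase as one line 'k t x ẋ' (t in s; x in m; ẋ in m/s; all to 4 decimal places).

1 0.6310 0.3068 0.5667
2 1.1200 0.6666 1.2109

phase 1: p=0.1498, T=0.631, ωT=2.082111, cosh=4.073024, sinh=3.948357; start (x,ẋ)=(0.111200, 0.262600) → end (x,ẋ)=(0.306803, 0.566680)
phase 2: p=0.3405, T=0.489, ωT=1.613553, cosh=2.609899, sinh=2.410720; start (x,ẋ)=(0.306803, 0.566680) → end (x,ẋ)=(0.666565, 1.210933)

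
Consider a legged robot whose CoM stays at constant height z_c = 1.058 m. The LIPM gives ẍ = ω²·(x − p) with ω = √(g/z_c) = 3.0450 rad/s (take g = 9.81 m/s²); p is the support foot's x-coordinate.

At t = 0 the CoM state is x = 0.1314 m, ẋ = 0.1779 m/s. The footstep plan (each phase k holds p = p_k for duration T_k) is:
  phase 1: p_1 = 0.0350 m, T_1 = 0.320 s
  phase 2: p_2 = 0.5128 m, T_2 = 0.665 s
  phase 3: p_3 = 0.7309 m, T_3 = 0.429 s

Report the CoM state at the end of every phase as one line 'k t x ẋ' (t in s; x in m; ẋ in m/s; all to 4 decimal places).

phase 1: p=0.0350, T=0.320, ωT=0.974400, cosh=1.513498, sinh=1.136079; start (x,ẋ)=(0.131400, 0.177900) → end (x,ẋ)=(0.247275, 0.602734)
phase 2: p=0.5128, T=0.665, ωT=2.024925, cosh=3.853773, sinh=3.721770; start (x,ẋ)=(0.247275, 0.602734) → end (x,ẋ)=(0.226222, -0.686339)
phase 3: p=0.7309, T=0.429, ωT=1.306305, cosh=1.981662, sinh=1.710843; start (x,ẋ)=(0.226222, -0.686339) → end (x,ẋ)=(-0.654823, -3.989220)

1 0.3200 0.2473 0.6027
2 0.9850 0.2262 -0.6863
3 1.4140 -0.6548 -3.9892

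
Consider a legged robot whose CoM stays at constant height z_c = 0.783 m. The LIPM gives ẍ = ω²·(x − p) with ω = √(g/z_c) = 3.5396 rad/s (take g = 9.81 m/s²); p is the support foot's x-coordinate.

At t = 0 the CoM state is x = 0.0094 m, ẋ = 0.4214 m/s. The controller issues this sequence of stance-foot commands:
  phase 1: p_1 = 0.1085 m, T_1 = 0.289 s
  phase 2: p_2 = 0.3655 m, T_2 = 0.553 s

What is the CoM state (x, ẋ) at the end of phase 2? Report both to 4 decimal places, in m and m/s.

x = -0.3716, ẋ = -2.4414

phase 1: p=0.1085, T=0.289, ωT=1.022944, cosh=1.570453, sinh=1.210919; start (x,ẋ)=(0.009400, 0.421400) → end (x,ẋ)=(0.097032, 0.237030)
phase 2: p=0.3655, T=0.553, ωT=1.957399, cosh=3.611055, sinh=3.469829; start (x,ẋ)=(0.097032, 0.237030) → end (x,ẋ)=(-0.371597, -2.441350)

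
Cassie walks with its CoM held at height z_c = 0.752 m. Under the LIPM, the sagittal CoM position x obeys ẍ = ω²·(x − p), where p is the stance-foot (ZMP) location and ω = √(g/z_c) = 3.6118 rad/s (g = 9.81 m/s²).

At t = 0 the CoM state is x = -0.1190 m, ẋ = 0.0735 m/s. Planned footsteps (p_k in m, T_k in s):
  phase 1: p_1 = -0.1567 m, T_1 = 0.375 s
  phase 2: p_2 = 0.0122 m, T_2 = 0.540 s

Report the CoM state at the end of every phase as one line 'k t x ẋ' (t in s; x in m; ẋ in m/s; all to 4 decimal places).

1 0.3750 -0.0420 0.3981
2 0.9150 0.1974 0.7535

phase 1: p=-0.1567, T=0.375, ωT=1.354425, cosh=2.066314, sinh=1.808218; start (x,ẋ)=(-0.119000, 0.073500) → end (x,ẋ)=(-0.042003, 0.398090)
phase 2: p=0.0122, T=0.540, ωT=1.950372, cosh=3.586762, sinh=3.444541; start (x,ẋ)=(-0.042003, 0.398090) → end (x,ẋ)=(0.197442, 0.753517)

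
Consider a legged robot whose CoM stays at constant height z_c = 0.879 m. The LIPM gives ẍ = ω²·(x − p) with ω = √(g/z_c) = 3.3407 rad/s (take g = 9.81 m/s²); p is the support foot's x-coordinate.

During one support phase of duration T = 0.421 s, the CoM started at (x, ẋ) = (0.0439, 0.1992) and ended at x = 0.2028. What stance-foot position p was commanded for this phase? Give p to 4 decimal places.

p = 0.0056

ωT = 3.3407·0.421 = 1.406435; cosh(ωT) = 2.163197, sinh(ωT) = 1.918181
x(T) = p + (x₀−p)·cosh(ωT) + (ẋ₀/ω)·sinh(ωT) ⇒ p·(1 − cosh) = x(T) − x₀·cosh − (ẋ₀/ω)·sinh
numerator   = 0.2028 − (0.0439)·2.163197 − (0.1992/3.3407)·1.918181 = -0.006542
denominator = 1 − 2.163197 = -1.163197
p = -0.006542 / -1.163197 = 0.0056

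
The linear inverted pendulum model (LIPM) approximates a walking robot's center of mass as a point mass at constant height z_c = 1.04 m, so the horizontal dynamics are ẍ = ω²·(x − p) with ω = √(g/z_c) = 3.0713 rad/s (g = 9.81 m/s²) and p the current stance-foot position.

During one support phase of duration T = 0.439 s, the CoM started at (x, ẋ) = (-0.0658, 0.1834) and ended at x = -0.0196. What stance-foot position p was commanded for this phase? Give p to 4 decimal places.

ωT = 3.0713·0.439 = 1.348301; cosh(ωT) = 2.055279, sinh(ωT) = 1.795598
x(T) = p + (x₀−p)·cosh(ωT) + (ẋ₀/ω)·sinh(ωT) ⇒ p·(1 − cosh) = x(T) − x₀·cosh − (ẋ₀/ω)·sinh
numerator   = -0.0196 − (-0.0658)·2.055279 − (0.1834/3.0713)·1.795598 = 0.008415
denominator = 1 − 2.055279 = -1.055279
p = 0.008415 / -1.055279 = -0.0080

p = -0.0080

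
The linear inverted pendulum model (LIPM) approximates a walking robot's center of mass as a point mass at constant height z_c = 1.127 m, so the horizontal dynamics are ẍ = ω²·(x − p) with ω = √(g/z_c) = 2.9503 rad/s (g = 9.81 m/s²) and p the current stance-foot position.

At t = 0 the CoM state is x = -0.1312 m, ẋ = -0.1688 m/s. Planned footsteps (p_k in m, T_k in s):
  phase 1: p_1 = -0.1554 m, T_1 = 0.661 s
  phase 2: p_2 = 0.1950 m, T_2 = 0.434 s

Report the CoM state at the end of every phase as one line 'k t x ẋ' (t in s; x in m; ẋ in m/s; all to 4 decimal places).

phase 1: p=-0.1554, T=0.661, ωT=1.950148, cosh=3.585991, sinh=3.443739; start (x,ẋ)=(-0.131200, -0.168800) → end (x,ẋ)=(-0.265651, -0.359442)
phase 2: p=0.1950, T=0.434, ωT=1.280430, cosh=1.938053, sinh=1.660135; start (x,ẋ)=(-0.265651, -0.359442) → end (x,ẋ)=(-0.900024, -2.952837)

1 0.6610 -0.2657 -0.3594
2 1.0950 -0.9000 -2.9528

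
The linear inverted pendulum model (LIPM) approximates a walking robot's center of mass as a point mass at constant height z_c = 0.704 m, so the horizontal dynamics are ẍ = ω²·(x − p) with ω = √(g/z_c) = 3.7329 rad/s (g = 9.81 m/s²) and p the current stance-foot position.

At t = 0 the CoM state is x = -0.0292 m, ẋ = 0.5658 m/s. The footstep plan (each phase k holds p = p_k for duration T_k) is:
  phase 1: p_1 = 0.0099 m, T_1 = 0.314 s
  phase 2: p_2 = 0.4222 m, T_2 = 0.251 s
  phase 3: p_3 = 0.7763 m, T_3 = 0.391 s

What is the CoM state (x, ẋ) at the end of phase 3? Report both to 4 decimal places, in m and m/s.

phase 1: p=0.0099, T=0.314, ωT=1.172131, cosh=1.769286, sinh=1.459579; start (x,ẋ)=(-0.029200, 0.565800) → end (x,ẋ)=(0.161951, 0.788027)
phase 2: p=0.4222, T=0.251, ωT=0.936958, cosh=1.472012, sinh=1.080194; start (x,ẋ)=(0.161951, 0.788027) → end (x,ẋ)=(0.267143, 0.110595)
phase 3: p=0.7763, T=0.391, ωT=1.459564, cosh=2.268210, sinh=2.035872; start (x,ẋ)=(0.267143, 0.110595) → end (x,ẋ)=(-0.318259, -3.618594)

x = -0.3183, ẋ = -3.6186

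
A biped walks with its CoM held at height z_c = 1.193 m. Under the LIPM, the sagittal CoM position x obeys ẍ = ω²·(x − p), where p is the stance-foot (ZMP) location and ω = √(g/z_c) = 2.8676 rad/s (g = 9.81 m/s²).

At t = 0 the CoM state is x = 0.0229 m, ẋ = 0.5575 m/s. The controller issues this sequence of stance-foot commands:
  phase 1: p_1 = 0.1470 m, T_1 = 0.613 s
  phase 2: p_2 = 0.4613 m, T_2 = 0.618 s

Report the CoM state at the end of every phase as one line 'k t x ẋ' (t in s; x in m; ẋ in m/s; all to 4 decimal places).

phase 1: p=0.1470, T=0.613, ωT=1.757839, cosh=2.986153, sinh=2.813736; start (x,ẋ)=(0.022900, 0.557500) → end (x,ẋ)=(0.323447, 0.663458)
phase 2: p=0.4613, T=0.618, ωT=1.772177, cosh=3.026805, sinh=2.856842; start (x,ẋ)=(0.323447, 0.663458) → end (x,ẋ)=(0.705014, 0.878825)

1 0.6130 0.3234 0.6635
2 1.2310 0.7050 0.8788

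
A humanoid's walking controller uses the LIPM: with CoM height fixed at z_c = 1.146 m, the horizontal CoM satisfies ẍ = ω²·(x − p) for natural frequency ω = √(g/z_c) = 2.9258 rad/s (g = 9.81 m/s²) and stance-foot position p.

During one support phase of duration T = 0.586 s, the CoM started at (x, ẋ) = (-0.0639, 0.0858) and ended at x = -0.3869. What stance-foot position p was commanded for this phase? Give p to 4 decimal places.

ωT = 2.9258·0.586 = 1.714519; cosh(ωT) = 2.867026, sinh(ωT) = 2.686976
x(T) = p + (x₀−p)·cosh(ωT) + (ẋ₀/ω)·sinh(ωT) ⇒ p·(1 − cosh) = x(T) − x₀·cosh − (ẋ₀/ω)·sinh
numerator   = -0.3869 − (-0.0639)·2.867026 − (0.0858/2.9258)·2.686976 = -0.282493
denominator = 1 − 2.867026 = -1.867026
p = -0.282493 / -1.867026 = 0.1513

p = 0.1513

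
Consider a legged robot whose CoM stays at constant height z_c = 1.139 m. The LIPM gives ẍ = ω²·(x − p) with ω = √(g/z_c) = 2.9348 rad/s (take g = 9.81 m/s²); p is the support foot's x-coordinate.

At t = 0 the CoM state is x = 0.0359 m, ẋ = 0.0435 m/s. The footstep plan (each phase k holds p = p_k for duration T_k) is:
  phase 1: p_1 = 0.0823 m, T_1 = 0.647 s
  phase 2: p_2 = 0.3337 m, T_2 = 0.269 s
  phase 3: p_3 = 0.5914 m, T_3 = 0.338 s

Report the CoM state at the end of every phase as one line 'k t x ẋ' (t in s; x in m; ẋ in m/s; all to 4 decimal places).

phase 1: p=0.0823, T=0.647, ωT=1.898816, cosh=3.413863, sinh=3.264117; start (x,ẋ)=(0.035900, 0.043500) → end (x,ẋ)=(-0.027722, -0.295987)
phase 2: p=0.3337, T=0.269, ωT=0.789461, cosh=1.328149, sinh=0.874060; start (x,ẋ)=(-0.027722, -0.295987) → end (x,ẋ)=(-0.234475, -1.320232)
phase 3: p=0.5914, T=0.338, ωT=0.991962, cosh=1.533685, sinh=1.162836; start (x,ẋ)=(-0.234475, -1.320232) → end (x,ẋ)=(-1.198339, -4.843278)

1 0.6470 -0.0277 -0.2960
2 0.9160 -0.2345 -1.3202
3 1.2540 -1.1983 -4.8433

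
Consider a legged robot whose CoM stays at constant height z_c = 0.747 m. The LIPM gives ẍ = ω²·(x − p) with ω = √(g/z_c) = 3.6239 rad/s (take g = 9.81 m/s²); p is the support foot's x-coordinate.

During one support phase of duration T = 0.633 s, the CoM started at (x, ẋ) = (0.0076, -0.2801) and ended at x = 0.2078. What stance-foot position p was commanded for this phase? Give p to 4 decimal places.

p = -0.1370

ωT = 3.6239·0.633 = 2.293929; cosh(ωT) = 5.007340, sinh(ωT) = 4.906470
x(T) = p + (x₀−p)·cosh(ωT) + (ẋ₀/ω)·sinh(ωT) ⇒ p·(1 − cosh) = x(T) − x₀·cosh − (ẋ₀/ω)·sinh
numerator   = 0.2078 − (0.0076)·5.007340 − (-0.2801/3.6239)·4.906470 = 0.548977
denominator = 1 − 5.007340 = -4.007340
p = 0.548977 / -4.007340 = -0.1370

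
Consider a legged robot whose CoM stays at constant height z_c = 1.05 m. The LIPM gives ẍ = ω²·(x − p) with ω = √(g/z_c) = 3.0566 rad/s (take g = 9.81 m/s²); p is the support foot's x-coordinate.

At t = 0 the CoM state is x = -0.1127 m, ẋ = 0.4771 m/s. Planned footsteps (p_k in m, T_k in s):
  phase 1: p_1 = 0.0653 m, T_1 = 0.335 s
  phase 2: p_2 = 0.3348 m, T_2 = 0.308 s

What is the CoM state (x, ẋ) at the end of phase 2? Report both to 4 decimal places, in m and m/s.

x = -0.1648, ẋ = -1.0627

phase 1: p=0.0653, T=0.335, ωT=1.023961, cosh=1.571685, sinh=1.212516; start (x,ẋ)=(-0.112700, 0.477100) → end (x,ẋ)=(-0.025200, 0.090152)
phase 2: p=0.3348, T=0.308, ωT=0.941433, cosh=1.476860, sinh=1.086792; start (x,ẋ)=(-0.025200, 0.090152) → end (x,ẋ)=(-0.164816, -1.062739)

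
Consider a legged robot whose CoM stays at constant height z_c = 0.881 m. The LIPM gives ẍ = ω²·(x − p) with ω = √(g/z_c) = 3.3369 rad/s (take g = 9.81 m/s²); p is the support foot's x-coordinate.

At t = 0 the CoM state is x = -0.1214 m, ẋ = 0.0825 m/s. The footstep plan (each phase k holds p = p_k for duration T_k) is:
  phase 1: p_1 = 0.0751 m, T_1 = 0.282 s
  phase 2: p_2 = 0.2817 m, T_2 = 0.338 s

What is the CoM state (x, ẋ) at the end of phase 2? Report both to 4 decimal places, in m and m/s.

phase 1: p=0.0751, T=0.282, ωT=0.941006, cosh=1.476396, sinh=1.086161; start (x,ẋ)=(-0.121400, 0.082500) → end (x,ẋ)=(-0.188158, -0.590394)
phase 2: p=0.2817, T=0.338, ωT=1.127872, cosh=1.706399, sinh=1.382678; start (x,ẋ)=(-0.188158, -0.590394) → end (x,ẋ)=(-0.764701, -3.175306)

x = -0.7647, ẋ = -3.1753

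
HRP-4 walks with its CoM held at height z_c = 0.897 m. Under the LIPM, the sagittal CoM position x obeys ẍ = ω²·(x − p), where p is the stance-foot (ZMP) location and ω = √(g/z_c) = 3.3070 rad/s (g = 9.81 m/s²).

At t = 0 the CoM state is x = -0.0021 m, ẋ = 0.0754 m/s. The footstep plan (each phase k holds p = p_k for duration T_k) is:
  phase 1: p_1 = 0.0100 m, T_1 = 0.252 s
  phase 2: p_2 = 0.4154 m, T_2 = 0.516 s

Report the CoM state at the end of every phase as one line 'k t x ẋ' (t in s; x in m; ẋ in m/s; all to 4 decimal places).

phase 1: p=0.0100, T=0.252, ωT=0.833364, cosh=1.367816, sinh=0.933231; start (x,ẋ)=(-0.002100, 0.075400) → end (x,ẋ)=(0.014727, 0.065790)
phase 2: p=0.4154, T=0.516, ωT=1.706412, cosh=2.845338, sinh=2.663822; start (x,ẋ)=(0.014727, 0.065790) → end (x,ẋ)=(-0.671655, -3.342434)

1 0.2520 0.0147 0.0658
2 0.7680 -0.6717 -3.3424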